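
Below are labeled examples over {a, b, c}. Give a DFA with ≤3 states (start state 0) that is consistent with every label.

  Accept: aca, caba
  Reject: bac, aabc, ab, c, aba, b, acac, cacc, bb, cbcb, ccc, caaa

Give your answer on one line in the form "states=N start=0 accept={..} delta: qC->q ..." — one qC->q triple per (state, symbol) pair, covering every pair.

states=3 start=0 accept={2} delta: 0a->0 0b->0 0c->1 1a->2 1b->0 1c->0 2a->0 2b->1 2c->0

Fold the examples into a partial DFA from state 0: repeatedly fix the first undefined (state, symbol) met by the shortest-then-alphabetical prefix, trying targets in increasing order and rejecting any under which an Accept and a Reject string meet in one state with the same remainder; add a state when all current targets are rejected. Accepting states are where Accept strings end.
a: 0a undefined. 0a->0: ok.
b: 0b undefined. 0b->0: ok.
c: 0c undefined. 0c->0: no, aca/bac meet in 0. Open state 1: 0c->1.
ca: 1a undefined. 1a->0: no, aca/ab meet in 0. 1a->1: no, aca/bac meet in 1. Open state 2: 1a->2.
cb: 1b undefined. 1b->0: ok.
cc: 1c undefined. 1c->0: ok.
caa: 2a undefined. 2a->0: ok.
cab: 2b undefined. 2b->0: no, caba/ab meet in 0. 2b->1: ok.
cac: 2c undefined. 2c->0: ok.
All examples now run through 3 states with every (state, symbol) defined. Accept strings end in {2}, Reject strings end in {0,1}; accept={2}.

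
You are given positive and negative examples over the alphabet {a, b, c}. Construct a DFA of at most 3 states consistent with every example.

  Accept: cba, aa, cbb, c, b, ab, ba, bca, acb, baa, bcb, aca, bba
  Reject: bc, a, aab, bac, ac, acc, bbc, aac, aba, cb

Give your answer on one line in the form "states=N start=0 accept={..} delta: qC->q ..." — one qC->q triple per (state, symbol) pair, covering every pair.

Fold the examples into a partial DFA from state 0: repeatedly fix the first undefined (state, symbol) met by the shortest-then-alphabetical prefix, trying targets in increasing order and rejecting any under which an Accept and a Reject string meet in one state with the same remainder; add a state when all current targets are rejected. Accepting states are where Accept strings end.
a: 0a undefined. 0a->0: no, aa/a meet in 0. Open state 1: 0a->1.
b: 0b undefined. 0b->0: no, c/bc meet in 0 with "c" left. 0b->1: no, b/a meet in 1. Open state 2: 0b->2.
c: 0c undefined. 0c->0: no, b/cb meet in 2. 0c->1: no, cba/aba meet in 1 with "ba" left. 0c->2: ok.
aa: 1a undefined. 1a->0: no, c/aab meet in 2. 1a->1: no, aa/a meet in 1. 1a->2: ok.
ab: 1b undefined. 1b->0: ok.
ac: 1c undefined. 1c->0: no, aa/acc meet in 2. 1c->1: ok.
ba: 2a undefined. 2a->0: no, aa/bac meet in 2. 2a->1: no, ba/a meet in 1. 2a->2: ok.
bb: 2b undefined. 2b->0: no, cba/a meet in 1. 2b->1: ok.
bc: 2c undefined. 2c->0: no, cbb/bc meet in 0. 2c->1: ok.
All examples now run through 3 states with every (state, symbol) defined. Accept strings end in {0,2}, Reject strings end in {1}; accept={0,2}.

states=3 start=0 accept={0,2} delta: 0a->1 0b->2 0c->2 1a->2 1b->0 1c->1 2a->2 2b->1 2c->1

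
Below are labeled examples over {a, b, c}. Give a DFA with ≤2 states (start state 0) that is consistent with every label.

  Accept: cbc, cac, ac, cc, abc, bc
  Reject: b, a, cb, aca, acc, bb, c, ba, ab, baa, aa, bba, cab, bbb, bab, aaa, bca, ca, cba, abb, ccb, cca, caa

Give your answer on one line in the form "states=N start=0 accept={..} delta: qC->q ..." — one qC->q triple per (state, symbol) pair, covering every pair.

states=2 start=0 accept={0} delta: 0a->1 0b->1 0c->1 1a->1 1b->1 1c->0

Fold the examples into a partial DFA from state 0: repeatedly fix the first undefined (state, symbol) met by the shortest-then-alphabetical prefix, trying targets in increasing order and rejecting any under which an Accept and a Reject string meet in one state with the same remainder; add a state when all current targets are rejected. Accepting states are where Accept strings end.
a: 0a undefined. 0a->0: no, ac/c meet in 0 with "c" left. Open state 1: 0a->1.
b: 0b undefined. 0b->0: no, bc/c meet in 0 with "c" left. 0b->1: ok.
c: 0c undefined. 0c->0: no, cc/c meet in 0. 0c->1: ok.
aa: 1a undefined. 1a->0: no, cac/b meet in 1. 1a->1: ok.
ab: 1b undefined. 1b->0: no, cbc/b meet in 1. 1b->1: ok.
ac: 1c undefined. 1c->0: ok.
All examples now run through 2 states with every (state, symbol) defined. Accept strings end in {0}, Reject strings end in {1}; accept={0}.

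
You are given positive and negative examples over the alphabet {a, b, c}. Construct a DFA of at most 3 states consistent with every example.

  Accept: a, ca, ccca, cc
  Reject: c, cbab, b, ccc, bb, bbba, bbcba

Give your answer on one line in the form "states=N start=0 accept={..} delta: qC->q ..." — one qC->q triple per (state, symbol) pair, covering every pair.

State merging on the prefix tree: take the shortest (then alphabetical) example prefix whose next move is undefined and point that move at state 0, else 1, else 2, ...; a target is out if some Accept/Reject pair would then sit in one state with the same input left (inseparable). If every existing state is out, open a new one.
a: 0a undefined. 0a->0: ok.
b: 0b undefined. 0b->0: no, a/b meet in 0. Open state 1: 0b->1.
c: 0c undefined. 0c->0: no, a/c meet in 0. 0c->1: ok.
bb: 1b undefined. 1b->0: no, a/bb meet in 0. 1b->1: no, ca/bbba meet in 1 with "a" left. Open state 2: 1b->2.
ca: 1a undefined. 1a->0: ok.
cc: 1c undefined. 1c->0: ok.
bbb: 2b undefined. 2b->0: no, a/bbba meet in 0. 2b->1: no, a/bbba meet in 0. 2b->2: ok.
bbc: 2c undefined. 2c->0: no, a/bbcba meet in 0. 2c->1: ok.
cba: 2a undefined. 2a->0: no, a/bbba meet in 0. 2a->1: ok.
All examples now run through 3 states with every (state, symbol) defined. Accept strings end in {0}, Reject strings end in {1,2}; accept={0}.

states=3 start=0 accept={0} delta: 0a->0 0b->1 0c->1 1a->0 1b->2 1c->0 2a->1 2b->2 2c->1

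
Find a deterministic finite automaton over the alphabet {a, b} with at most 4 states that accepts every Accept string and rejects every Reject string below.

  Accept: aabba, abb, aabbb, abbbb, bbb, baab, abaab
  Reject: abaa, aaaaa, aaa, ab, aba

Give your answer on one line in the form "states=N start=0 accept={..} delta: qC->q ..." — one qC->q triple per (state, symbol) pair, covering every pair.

states=3 start=0 accept={2} delta: 0a->0 0b->1 1a->1 1b->2 2a->2 2b->2

State merging on the prefix tree: take the shortest (then alphabetical) example prefix whose next move is undefined and point that move at state 0, else 1, else 2, ...; a target is out if some Accept/Reject pair would then sit in one state with the same input left (inseparable). If every existing state is out, open a new one.
a: 0a undefined. 0a->0: ok.
b: 0b undefined. 0b->0: no, aabba/abaa meet in 0. Open state 1: 0b->1.
ba: 1a undefined. 1a->0: no, baab/ab meet in 1. 1a->1: ok.
bb: 1b undefined. 1b->0: no, aabba/aaaaa meet in 0. 1b->1: no, aabba/abaa meet in 1. Open state 2: 1b->2.
bbb: 2b undefined. 2b->0: no, aabbb/aaaaa meet in 0. 2b->1: no, aabbb/abaa meet in 1. 2b->2: ok.
aabba: 2a undefined. 2a->0: no, aabba/aaaaa meet in 0. 2a->1: no, aabba/abaa meet in 1. 2a->2: ok.
All examples now run through 3 states with every (state, symbol) defined. Accept strings end in {2}, Reject strings end in {0,1}; accept={2}.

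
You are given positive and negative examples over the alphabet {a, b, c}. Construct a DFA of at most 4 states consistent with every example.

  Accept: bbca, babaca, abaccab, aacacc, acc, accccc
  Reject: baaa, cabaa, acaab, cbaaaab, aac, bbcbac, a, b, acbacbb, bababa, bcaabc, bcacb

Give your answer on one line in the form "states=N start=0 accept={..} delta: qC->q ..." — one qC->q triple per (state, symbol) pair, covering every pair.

states=4 start=0 accept={2,3} delta: 0a->0 0b->0 0c->1 1a->2 1b->0 1c->3 2a->0 2b->0 2c->1 3a->3 3b->2 3c->0

Fold the examples into a partial DFA from state 0: repeatedly fix the first undefined (state, symbol) met by the shortest-then-alphabetical prefix, trying targets in increasing order and rejecting any under which an Accept and a Reject string meet in one state with the same remainder; add a state when all current targets are rejected. Accepting states are where Accept strings end.
a: 0a undefined. 0a->0: ok.
b: 0b undefined. 0b->0: ok.
c: 0c undefined. 0c->0: no, bbca/baaa meet in 0. Open state 1: 0c->1.
ca: 1a undefined. 1a->0: no, bbca/baaa meet in 0. 1a->1: no, bbca/aac meet in 1. Open state 2: 1a->2.
cb: 1b undefined. 1b->0: ok.
acc: 1c undefined. 1c->0: no, abaccab/baaa meet in 0. 1c->1: no, acc/aac meet in 1. 1c->2: no, abaccab/acaab meet in 2 with "ab" left. Open state 3: 1c->3.
cab: 2b undefined. 2b->0: ok.
acaa: 2a undefined. 2a->0: ok.
accc: 3c undefined. 3c->0: ok.
bcac: 2c undefined. 2c->0: no, aacacc/aac meet in 1. 2c->1: ok.
abacca: 3a undefined. 3a->0: no, abaccab/baaa meet in 0. 3a->1: no, abaccab/baaa meet in 0. 3a->2: no, abaccab/baaa meet in 0. 3a->3: ok.
abaccab: 3b undefined. 3b->0: no, abaccab/baaa meet in 0. 3b->1: no, abaccab/aac meet in 1. 3b->2: ok.
All examples now run through 4 states with every (state, symbol) defined. Accept strings end in {2,3}, Reject strings end in {0,1}; accept={2,3}.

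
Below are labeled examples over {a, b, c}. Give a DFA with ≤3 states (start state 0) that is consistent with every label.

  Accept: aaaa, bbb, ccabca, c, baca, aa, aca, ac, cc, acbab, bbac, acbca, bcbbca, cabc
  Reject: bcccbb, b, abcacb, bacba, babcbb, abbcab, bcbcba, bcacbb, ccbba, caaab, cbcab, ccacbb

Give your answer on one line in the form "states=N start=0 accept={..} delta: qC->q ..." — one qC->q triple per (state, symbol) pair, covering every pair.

State merging on the prefix tree: take the shortest (then alphabetical) example prefix whose next move is undefined and point that move at state 0, else 1, else 2, ...; a target is out if some Accept/Reject pair would then sit in one state with the same input left (inseparable). If every existing state is out, open a new one.
a: 0a undefined. 0a->0: ok.
b: 0b undefined. 0b->0: no, aaaa/b meet in 0. Open state 1: 0b->1.
c: 0c undefined. 0c->0: ok.
ba: 1a undefined. 1a->0: no, aaaa/bacba meet in 0. 1a->1: no, acbab/ccacbb meet in 1 with "b" left. Open state 2: 1a->2.
bb: 1b undefined. 1b->0: no, aaaa/ccbba meet in 0. 1b->1: no, bbb/b meet in 1. 1b->2: ok.
bc: 1c undefined. 1c->0: ok.
bab: 2b undefined. 2b->0: ok.
bac: 2c undefined. 2c->0: ok.
bba: 2a undefined. 2a->0: no, aaaa/ccbba meet in 0. 2a->1: ok.
All examples now run through 3 states with every (state, symbol) defined. Accept strings end in {0}, Reject strings end in {1,2}; accept={0}.

states=3 start=0 accept={0} delta: 0a->0 0b->1 0c->0 1a->2 1b->2 1c->0 2a->1 2b->0 2c->0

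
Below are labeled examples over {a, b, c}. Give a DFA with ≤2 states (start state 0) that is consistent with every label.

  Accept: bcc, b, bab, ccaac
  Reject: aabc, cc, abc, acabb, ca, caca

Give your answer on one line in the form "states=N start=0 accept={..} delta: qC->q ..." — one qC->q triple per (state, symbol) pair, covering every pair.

states=2 start=0 accept={1} delta: 0a->0 0b->1 0c->1 1a->0 1b->0 1c->0

Grow the machine one transition at a time. Run the examples from 0; the earliest place one falls off (shortest prefix, ties alphabetical) gets sent to the lowest-numbered state that keeps every Accept/Reject pair distinguishable — a pair clashes when both reach the same state with identical unread suffix — and to a fresh state only if none does.
a: 0a undefined. 0a->0: ok.
b: 0b undefined. 0b->0: no, bcc/cc meet in 0 with "cc" left. Open state 1: 0b->1.
c: 0c undefined. 0c->0: no, ccaac/cc meet in 0. 0c->1: ok.
ba: 1a undefined. 1a->0: ok.
bc: 1c undefined. 1c->0: ok.
acabb: 1b undefined. 1b->0: ok.
All examples now run through 2 states with every (state, symbol) defined. Accept strings end in {1}, Reject strings end in {0}; accept={1}.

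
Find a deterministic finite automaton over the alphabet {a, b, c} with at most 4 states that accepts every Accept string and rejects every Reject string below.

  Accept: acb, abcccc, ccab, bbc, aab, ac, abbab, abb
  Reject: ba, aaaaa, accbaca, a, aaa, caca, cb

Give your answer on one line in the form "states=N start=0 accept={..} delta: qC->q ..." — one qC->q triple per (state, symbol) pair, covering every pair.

Grow the machine one transition at a time. Run the examples from 0; the earliest place one falls off (shortest prefix, ties alphabetical) gets sent to the lowest-numbered state that keeps every Accept/Reject pair distinguishable — a pair clashes when both reach the same state with identical unread suffix — and to a fresh state only if none does.
a: 0a undefined. 0a->0: no, acb/cb meet in 0 with "cb" left. Open state 1: 0a->1.
b: 0b undefined. 0b->0: ok.
c: 0c undefined. 0c->0: no, bbc/cb meet in 0. 0c->1: no, bbc/ba meet in 1. Open state 2: 0c->2.
aa: 1a undefined. 1a->0: ok.
ab: 1b undefined. 1b->0: ok.
ac: 1c undefined. 1c->0: ok.
ca: 2a undefined. 2a->0: no, acb/caca meet in 0. 2a->1: ok.
cb: 2b undefined. 2b->0: no, acb/cb meet in 0. 2b->1: ok.
cc: 2c undefined. 2c->0: ok.
All examples now run through 3 states with every (state, symbol) defined. Accept strings end in {0,2}, Reject strings end in {1}; accept={0,2}.

states=3 start=0 accept={0,2} delta: 0a->1 0b->0 0c->2 1a->0 1b->0 1c->0 2a->1 2b->1 2c->0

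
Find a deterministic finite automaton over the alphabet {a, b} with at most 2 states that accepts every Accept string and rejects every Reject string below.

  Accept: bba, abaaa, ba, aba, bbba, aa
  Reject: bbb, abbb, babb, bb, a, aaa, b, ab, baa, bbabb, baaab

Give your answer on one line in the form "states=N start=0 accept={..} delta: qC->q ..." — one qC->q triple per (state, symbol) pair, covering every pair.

Fold the examples into a partial DFA from state 0: repeatedly fix the first undefined (state, symbol) met by the shortest-then-alphabetical prefix, trying targets in increasing order and rejecting any under which an Accept and a Reject string meet in one state with the same remainder; add a state when all current targets are rejected. Accepting states are where Accept strings end.
a: 0a undefined. 0a->0: no, aa/a meet in 0. Open state 1: 0a->1.
b: 0b undefined. 0b->0: no, bba/a meet in 1. 0b->1: ok.
aa: 1a undefined. 1a->0: ok.
ab: 1b undefined. 1b->0: no, bba/bbb meet in 1. 1b->1: ok.
All examples now run through 2 states with every (state, symbol) defined. Accept strings end in {0}, Reject strings end in {1}; accept={0}.

states=2 start=0 accept={0} delta: 0a->1 0b->1 1a->0 1b->1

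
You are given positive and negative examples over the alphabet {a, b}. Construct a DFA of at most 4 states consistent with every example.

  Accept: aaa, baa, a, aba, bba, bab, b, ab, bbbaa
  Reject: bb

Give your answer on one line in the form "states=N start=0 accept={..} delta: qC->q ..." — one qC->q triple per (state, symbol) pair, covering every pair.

Grow the machine one transition at a time. Run the examples from 0; the earliest place one falls off (shortest prefix, ties alphabetical) gets sent to the lowest-numbered state that keeps every Accept/Reject pair distinguishable — a pair clashes when both reach the same state with identical unread suffix — and to a fresh state only if none does.
a: 0a undefined. 0a->0: ok.
b: 0b undefined. 0b->0: no, aaa/bb meet in 0. Open state 1: 0b->1.
ba: 1a undefined. 1a->0: ok.
bb: 1b undefined. 1b->0: no, aaa/bb meet in 0. 1b->1: no, bab/bb meet in 1. Open state 2: 1b->2.
bba: 2a undefined. 2a->0: ok.
bbb: 2b undefined. 2b->0: ok.
All examples now run through 3 states with every (state, symbol) defined. Accept strings end in {0,1}, Reject strings end in {2}; accept={0,1}.

states=3 start=0 accept={0,1} delta: 0a->0 0b->1 1a->0 1b->2 2a->0 2b->0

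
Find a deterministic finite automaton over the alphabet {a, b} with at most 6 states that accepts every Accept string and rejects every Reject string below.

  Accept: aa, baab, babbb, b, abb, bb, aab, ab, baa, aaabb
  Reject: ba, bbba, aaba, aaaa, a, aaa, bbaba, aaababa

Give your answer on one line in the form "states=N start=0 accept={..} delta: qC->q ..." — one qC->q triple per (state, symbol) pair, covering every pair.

Fold the examples into a partial DFA from state 0: repeatedly fix the first undefined (state, symbol) met by the shortest-then-alphabetical prefix, trying targets in increasing order and rejecting any under which an Accept and a Reject string meet in one state with the same remainder; add a state when all current targets are rejected. Accepting states are where Accept strings end.
a: 0a undefined. 0a->0: no, aa/aaaa meet in 0. Open state 1: 0a->1.
b: 0b undefined. 0b->0: ok.
aa: 1a undefined. 1a->0: no, aa/aaaa meet in 0. 1a->1: no, aa/ba meet in 1. Open state 2: 1a->2.
ab: 1b undefined. 1b->0: ok.
aaa: 2a undefined. 2a->0: no, babbb/aaa meet in 0. 2a->1: no, aa/aaaa meet in 2. 2a->2: no, aa/aaaa meet in 2. Open state 3: 2a->3.
aab: 2b undefined. 2b->0: ok.
aaaa: 3a undefined. 3a->0: no, baab/aaaa meet in 0. 3a->1: ok.
aaab: 3b undefined. 3b->0: ok.
All examples now run through 4 states with every (state, symbol) defined. Accept strings end in {0,2}, Reject strings end in {1,3}; accept={0,2}.

states=4 start=0 accept={0,2} delta: 0a->1 0b->0 1a->2 1b->0 2a->3 2b->0 3a->1 3b->0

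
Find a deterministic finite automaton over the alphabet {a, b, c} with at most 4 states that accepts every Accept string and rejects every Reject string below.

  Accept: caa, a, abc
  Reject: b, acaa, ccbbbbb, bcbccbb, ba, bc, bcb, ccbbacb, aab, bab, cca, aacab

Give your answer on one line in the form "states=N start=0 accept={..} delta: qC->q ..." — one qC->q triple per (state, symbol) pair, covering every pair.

states=3 start=0 accept={1} delta: 0a->1 0b->2 0c->1 1a->0 1b->0 1c->2 2a->2 2b->0 2c->0

Grow the machine one transition at a time. Run the examples from 0; the earliest place one falls off (shortest prefix, ties alphabetical) gets sent to the lowest-numbered state that keeps every Accept/Reject pair distinguishable — a pair clashes when both reach the same state with identical unread suffix — and to a fresh state only if none does.
a: 0a undefined. 0a->0: no, caa/acaa meet in 0 with "caa" left. Open state 1: 0a->1.
b: 0b undefined. 0b->0: no, a/ba meet in 1. 0b->1: no, a/b meet in 1. Open state 2: 0b->2.
c: 0c undefined. 0c->0: no, a/cca meet in 1. 0c->1: ok.
aa: 1a undefined. 1a->0: ok.
ab: 1b undefined. 1b->0: ok.
ac: 1c undefined. 1c->0: no, caa/cca meet in 1. 1c->1: no, caa/acaa meet in 1. 1c->2: ok.
ba: 2a undefined. 2a->0: no, caa/acaa meet in 1. 2a->1: no, caa/ba meet in 1. 2a->2: ok.
bc: 2c undefined. 2c->0: ok.
bab: 2b undefined. 2b->0: ok.
All examples now run through 3 states with every (state, symbol) defined. Accept strings end in {1}, Reject strings end in {0,2}; accept={1}.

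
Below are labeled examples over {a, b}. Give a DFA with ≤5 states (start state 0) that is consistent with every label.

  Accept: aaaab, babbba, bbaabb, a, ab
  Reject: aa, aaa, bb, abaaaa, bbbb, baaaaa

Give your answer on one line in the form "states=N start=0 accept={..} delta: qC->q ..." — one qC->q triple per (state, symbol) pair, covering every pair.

states=4 start=0 accept={1,3} delta: 0a->1 0b->0 1a->2 1b->3 2a->0 2b->1 3a->0 3b->0

Fold the examples into a partial DFA from state 0: repeatedly fix the first undefined (state, symbol) met by the shortest-then-alphabetical prefix, trying targets in increasing order and rejecting any under which an Accept and a Reject string meet in one state with the same remainder; add a state when all current targets are rejected. Accepting states are where Accept strings end.
a: 0a undefined. 0a->0: no, a/aa meet in 0. Open state 1: 0a->1.
b: 0b undefined. 0b->0: ok.
aa: 1a undefined. 1a->0: no, aaaab/aa meet in 0. 1a->1: no, a/aa meet in 1. Open state 2: 1a->2.
ab: 1b undefined. 1b->0: no, ab/bb meet in 0. 1b->1: no, babbba/aa meet in 2. 1b->2: no, ab/aa meet in 2. Open state 3: 1b->3.
aaa: 2a undefined. 2a->0: ok.
aba: 3a undefined. 3a->0: ok.
babb: 3b undefined. 3b->0: ok.
bbaab: 2b undefined. 2b->0: no, bbaabb/aaa meet in 0. 2b->1: ok.
All examples now run through 4 states with every (state, symbol) defined. Accept strings end in {1,3}, Reject strings end in {0,2}; accept={1,3}.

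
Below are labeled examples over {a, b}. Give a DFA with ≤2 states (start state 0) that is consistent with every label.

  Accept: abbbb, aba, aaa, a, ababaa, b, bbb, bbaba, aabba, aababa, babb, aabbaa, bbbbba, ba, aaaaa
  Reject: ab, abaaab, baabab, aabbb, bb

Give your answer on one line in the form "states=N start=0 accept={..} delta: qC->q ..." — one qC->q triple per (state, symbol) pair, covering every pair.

Fold the examples into a partial DFA from state 0: repeatedly fix the first undefined (state, symbol) met by the shortest-then-alphabetical prefix, trying targets in increasing order and rejecting any under which an Accept and a Reject string meet in one state with the same remainder; add a state when all current targets are rejected. Accepting states are where Accept strings end.
a: 0a undefined. 0a->0: no, b/ab meet in 0 with "b" left. Open state 1: 0a->1.
b: 0b undefined. 0b->0: no, b/bb meet in 0. 0b->1: ok.
aa: 1a undefined. 1a->0: no, bbb/aabbb meet in 1 with "bb" left. 1a->1: ok.
ab: 1b undefined. 1b->0: ok.
All examples now run through 2 states with every (state, symbol) defined. Accept strings end in {1}, Reject strings end in {0}; accept={1}.

states=2 start=0 accept={1} delta: 0a->1 0b->1 1a->1 1b->0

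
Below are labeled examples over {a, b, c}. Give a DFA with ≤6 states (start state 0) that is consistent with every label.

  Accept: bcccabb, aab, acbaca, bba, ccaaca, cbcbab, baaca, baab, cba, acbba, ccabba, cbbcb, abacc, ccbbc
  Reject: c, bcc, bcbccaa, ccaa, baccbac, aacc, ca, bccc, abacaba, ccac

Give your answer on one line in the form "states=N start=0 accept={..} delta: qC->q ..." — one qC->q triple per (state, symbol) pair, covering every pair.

Fold the examples into a partial DFA from state 0: repeatedly fix the first undefined (state, symbol) met by the shortest-then-alphabetical prefix, trying targets in increasing order and rejecting any under which an Accept and a Reject string meet in one state with the same remainder; add a state when all current targets are rejected. Accepting states are where Accept strings end.
a: 0a undefined. 0a->0: ok.
b: 0b undefined. 0b->0: no, baaca/ca meet in 0 with "ca" left. Open state 1: 0b->1.
c: 0c undefined. 0c->0: no, ccaaca/c meet in 0. 0c->1: no, aab/c meet in 1. Open state 2: 0c->2.
ba: 1a undefined. 1a->0: no, baaca/ca meet in 2 with "a" left. 1a->1: no, abacc/bcc meet in 1 with "cc" left. 1a->2: ok.
bb: 1b undefined. 1b->0: ok.
bc: 1c undefined. 1c->0: ok.
ca: 2a undefined. 2a->0: no, bba/bcbccaa meet in 0. 2a->1: no, aab/ca meet in 1. 2a->2: ok.
cb: 2b undefined. 2b->0: no, acbaca/c meet in 2. 2b->1: no, cba/c meet in 2. 2b->2: no, baab/c meet in 2. Open state 3: 2b->3.
cc: 2c undefined. 2c->0: no, bcccabb/ccaa meet in 0. 2c->1: no, aab/baccbac meet in 1. 2c->2: no, ccaaca/c meet in 2. 2c->3: no, baab/aacc meet in 3. Open state 4: 2c->4.
cba: 3a undefined. 3a->0: no, acbaca/c meet in 2. 3a->1: ok.
cbb: 3b undefined. 3b->0: ok.
cbc: 3c undefined. 3c->0: ok.
cca: 4a undefined. 4a->0: no, bcccabb/ccaa meet in 0. 4a->1: no, acbaca/abacaba meet in 0. 4a->2: no, aab/abacaba meet in 1. 4a->3: no, bcccabb/ccaa meet in 1. 4a->4: no, baaca/ccaa meet in 4. Open state 5: 4a->5.
ccb: 4b undefined. 4b->0: ok.
bacc: 4c undefined. 4c->0: ok.
ccaa: 5a undefined. 5a->0: no, acbaca/ccaa meet in 0. 5a->1: no, aab/ccaa meet in 1. 5a->2: ok.
ccab: 5b undefined. 5b->0: no, acbaca/abacaba meet in 0. 5b->1: ok.
ccac: 5c undefined. 5c->0: no, bcccabb/ccac meet in 0. 5c->1: no, aab/ccac meet in 1. 5c->2: ok.
All examples now run through 6 states with every (state, symbol) defined. Accept strings end in {0,1,3,5}, Reject strings end in {2,4}; accept={0,1,3,5}.

states=6 start=0 accept={0,1,3,5} delta: 0a->0 0b->1 0c->2 1a->2 1b->0 1c->0 2a->2 2b->3 2c->4 3a->1 3b->0 3c->0 4a->5 4b->0 4c->0 5a->2 5b->1 5c->2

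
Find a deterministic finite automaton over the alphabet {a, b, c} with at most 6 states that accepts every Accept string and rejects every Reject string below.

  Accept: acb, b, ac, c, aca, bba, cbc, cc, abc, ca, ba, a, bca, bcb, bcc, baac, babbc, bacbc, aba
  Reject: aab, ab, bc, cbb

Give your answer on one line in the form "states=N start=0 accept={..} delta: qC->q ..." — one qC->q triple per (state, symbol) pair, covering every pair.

Fold the examples into a partial DFA from state 0: repeatedly fix the first undefined (state, symbol) met by the shortest-then-alphabetical prefix, trying targets in increasing order and rejecting any under which an Accept and a Reject string meet in one state with the same remainder; add a state when all current targets are rejected. Accepting states are where Accept strings end.
a: 0a undefined. 0a->0: no, b/aab meet in 0 with "b" left. Open state 1: 0a->1.
b: 0b undefined. 0b->0: no, c/bc meet in 0 with "c" left. 0b->1: no, ac/bc meet in 1 with "c" left. Open state 2: 0b->2.
c: 0c undefined. 0c->0: no, cbc/bc meet in 2 with "c" left. 0c->1: ok.
aa: 1a undefined. 1a->0: no, b/aab meet in 2. 1a->1: ok.
ab: 1b undefined. 1b->0: no, b/cbb meet in 2. 1b->1: no, c/aab meet in 1. 1b->2: no, b/aab meet in 2. Open state 3: 1b->3.
ac: 1c undefined. 1c->0: ok.
ba: 2a undefined. 2a->0: ok.
bb: 2b undefined. 2b->0: ok.
bc: 2c undefined. 2c->0: no, ac/bc meet in 0. 2c->1: no, c/bc meet in 1. 2c->2: no, acb/bc meet in 2. 2c->3: no, bcb/cbb meet in 3 with "b" left. Open state 4: 2c->4.
aba: 3a undefined. 3a->0: ok.
abc: 3c undefined. 3c->0: ok.
bca: 4a undefined. 4a->0: ok.
bcb: 4b undefined. 4b->0: ok.
bcc: 4c undefined. 4c->0: ok.
cbb: 3b undefined. 3b->0: no, ac/cbb meet in 0. 3b->1: no, c/cbb meet in 1. 3b->2: no, acb/cbb meet in 2. 3b->3: ok.
All examples now run through 5 states with every (state, symbol) defined. Accept strings end in {0,1,2}, Reject strings end in {3,4}; accept={0,1,2}.

states=5 start=0 accept={0,1,2} delta: 0a->1 0b->2 0c->1 1a->1 1b->3 1c->0 2a->0 2b->0 2c->4 3a->0 3b->3 3c->0 4a->0 4b->0 4c->0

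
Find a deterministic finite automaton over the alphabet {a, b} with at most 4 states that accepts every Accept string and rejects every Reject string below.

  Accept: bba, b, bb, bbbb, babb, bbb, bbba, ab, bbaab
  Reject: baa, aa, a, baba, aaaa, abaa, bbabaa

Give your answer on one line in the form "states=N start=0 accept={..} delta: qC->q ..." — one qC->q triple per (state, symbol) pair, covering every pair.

states=3 start=0 accept={1,2} delta: 0a->0 0b->1 1a->0 1b->2 2a->1 2b->2

Fold the examples into a partial DFA from state 0: repeatedly fix the first undefined (state, symbol) met by the shortest-then-alphabetical prefix, trying targets in increasing order and rejecting any under which an Accept and a Reject string meet in one state with the same remainder; add a state when all current targets are rejected. Accepting states are where Accept strings end.
a: 0a undefined. 0a->0: ok.
b: 0b undefined. 0b->0: no, bba/baa meet in 0. Open state 1: 0b->1.
ba: 1a undefined. 1a->0: ok.
bb: 1b undefined. 1b->0: no, bba/baa meet in 0. 1b->1: no, bba/baa meet in 0. Open state 2: 1b->2.
bba: 2a undefined. 2a->0: no, bba/baa meet in 0. 2a->1: ok.
bbb: 2b undefined. 2b->0: no, bbb/baa meet in 0. 2b->1: no, bbba/baa meet in 0. 2b->2: ok.
All examples now run through 3 states with every (state, symbol) defined. Accept strings end in {1,2}, Reject strings end in {0}; accept={1,2}.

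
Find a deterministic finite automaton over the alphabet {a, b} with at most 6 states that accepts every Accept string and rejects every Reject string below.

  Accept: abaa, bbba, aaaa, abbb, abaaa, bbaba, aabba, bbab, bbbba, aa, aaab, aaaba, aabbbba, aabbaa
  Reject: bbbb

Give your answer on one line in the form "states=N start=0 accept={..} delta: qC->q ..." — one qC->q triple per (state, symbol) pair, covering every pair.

Fold the examples into a partial DFA from state 0: repeatedly fix the first undefined (state, symbol) met by the shortest-then-alphabetical prefix, trying targets in increasing order and rejecting any under which an Accept and a Reject string meet in one state with the same remainder; add a state when all current targets are rejected. Accepting states are where Accept strings end.
a: 0a undefined. 0a->0: ok.
b: 0b undefined. 0b->0: no, abaa/bbbb meet in 0. Open state 1: 0b->1.
bb: 1b undefined. 1b->0: no, aaaa/bbbb meet in 0. 1b->1: no, abbb/bbbb meet in 1. Open state 2: 1b->2.
aba: 1a undefined. 1a->0: ok.
bba: 2a undefined. 2a->0: ok.
bbb: 2b undefined. 2b->0: no, bbab/bbbb meet in 1. 2b->1: ok.
All examples now run through 3 states with every (state, symbol) defined. Accept strings end in {0,1}, Reject strings end in {2}; accept={0,1}.

states=3 start=0 accept={0,1} delta: 0a->0 0b->1 1a->0 1b->2 2a->0 2b->1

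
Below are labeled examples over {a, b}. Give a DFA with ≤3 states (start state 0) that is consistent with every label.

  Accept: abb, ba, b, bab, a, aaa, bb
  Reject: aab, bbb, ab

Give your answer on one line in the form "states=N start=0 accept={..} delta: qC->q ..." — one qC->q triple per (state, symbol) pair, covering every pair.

Fold the examples into a partial DFA from state 0: repeatedly fix the first undefined (state, symbol) met by the shortest-then-alphabetical prefix, trying targets in increasing order and rejecting any under which an Accept and a Reject string meet in one state with the same remainder; add a state when all current targets are rejected. Accepting states are where Accept strings end.
a: 0a undefined. 0a->0: no, b/aab meet in 0 with "b" left. Open state 1: 0a->1.
b: 0b undefined. 0b->0: no, b/bbb meet in 0. 0b->1: no, abb/bbb meet in 1 with "bb" left. Open state 2: 0b->2.
aa: 1a undefined. 1a->0: no, b/aab meet in 2. 1a->1: ok.
ab: 1b undefined. 1b->0: ok.
ba: 2a undefined. 2a->0: no, ba/aab meet in 0. 2a->1: no, bab/aab meet in 0. 2a->2: ok.
bb: 2b undefined. 2b->0: no, abb/bbb meet in 2. 2b->1: ok.
All examples now run through 3 states with every (state, symbol) defined. Accept strings end in {1,2}, Reject strings end in {0}; accept={1,2}.

states=3 start=0 accept={1,2} delta: 0a->1 0b->2 1a->1 1b->0 2a->2 2b->1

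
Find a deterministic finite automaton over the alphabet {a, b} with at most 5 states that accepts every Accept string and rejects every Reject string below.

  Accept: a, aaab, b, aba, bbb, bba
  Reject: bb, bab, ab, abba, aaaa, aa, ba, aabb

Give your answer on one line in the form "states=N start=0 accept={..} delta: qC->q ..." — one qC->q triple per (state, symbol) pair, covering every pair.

states=4 start=0 accept={1} delta: 0a->1 0b->1 1a->2 1b->0 2a->3 2b->2 3a->0 3b->1

State merging on the prefix tree: take the shortest (then alphabetical) example prefix whose next move is undefined and point that move at state 0, else 1, else 2, ...; a target is out if some Accept/Reject pair would then sit in one state with the same input left (inseparable). If every existing state is out, open a new one.
a: 0a undefined. 0a->0: no, a/aaaa meet in 0. Open state 1: 0a->1.
b: 0b undefined. 0b->0: no, a/ba meet in 1. 0b->1: ok.
aa: 1a undefined. 1a->0: no, a/bab meet in 1. 1a->1: no, a/aaaa meet in 1. Open state 2: 1a->2.
ab: 1b undefined. 1b->0: ok.
aaa: 2a undefined. 2a->0: no, a/aaaa meet in 1. 2a->1: no, aaab/bb meet in 0. 2a->2: no, aaab/bab meet in 2 with "b" left. Open state 3: 2a->3.
aab: 2b undefined. 2b->0: no, a/aabb meet in 1. 2b->1: no, a/bab meet in 1. 2b->2: ok.
aaaa: 3a undefined. 3a->0: ok.
aaab: 3b undefined. 3b->0: no, aaab/bb meet in 0. 3b->1: ok.
All examples now run through 4 states with every (state, symbol) defined. Accept strings end in {1}, Reject strings end in {0,2}; accept={1}.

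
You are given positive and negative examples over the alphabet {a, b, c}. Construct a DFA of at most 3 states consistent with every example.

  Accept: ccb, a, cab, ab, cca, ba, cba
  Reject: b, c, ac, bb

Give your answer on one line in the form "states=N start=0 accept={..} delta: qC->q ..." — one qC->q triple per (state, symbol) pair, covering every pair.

Grow the machine one transition at a time. Run the examples from 0; the earliest place one falls off (shortest prefix, ties alphabetical) gets sent to the lowest-numbered state that keeps every Accept/Reject pair distinguishable — a pair clashes when both reach the same state with identical unread suffix — and to a fresh state only if none does.
a: 0a undefined. 0a->0: no, ab/b meet in 0 with "b" left. Open state 1: 0a->1.
b: 0b undefined. 0b->0: ok.
c: 0c undefined. 0c->0: no, ccb/b meet in 0. 0c->1: no, a/c meet in 1. Open state 2: 0c->2.
ab: 1b undefined. 1b->0: no, ab/b meet in 0. 1b->1: ok.
ac: 1c undefined. 1c->0: ok.
ca: 2a undefined. 2a->0: no, cab/b meet in 0. 2a->1: ok.
cb: 2b undefined. 2b->0: ok.
cc: 2c undefined. 2c->0: no, ccb/b meet in 0. 2c->1: ok.
cca: 1a undefined. 1a->0: no, cca/b meet in 0. 1a->1: ok.
All examples now run through 3 states with every (state, symbol) defined. Accept strings end in {1}, Reject strings end in {0,2}; accept={1}.

states=3 start=0 accept={1} delta: 0a->1 0b->0 0c->2 1a->1 1b->1 1c->0 2a->1 2b->0 2c->1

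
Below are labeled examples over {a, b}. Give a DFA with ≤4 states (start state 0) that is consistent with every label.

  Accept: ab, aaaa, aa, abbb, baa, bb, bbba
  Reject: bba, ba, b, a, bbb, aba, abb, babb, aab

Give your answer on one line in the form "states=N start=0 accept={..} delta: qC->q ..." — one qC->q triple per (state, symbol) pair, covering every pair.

Fold the examples into a partial DFA from state 0: repeatedly fix the first undefined (state, symbol) met by the shortest-then-alphabetical prefix, trying targets in increasing order and rejecting any under which an Accept and a Reject string meet in one state with the same remainder; add a state when all current targets are rejected. Accepting states are where Accept strings end.
a: 0a undefined. 0a->0: no, ab/b meet in 0 with "b" left. Open state 1: 0a->1.
b: 0b undefined. 0b->0: no, bb/b meet in 0. 0b->1: no, aa/ba meet in 1 with "a" left. Open state 2: 0b->2.
aa: 1a undefined. 1a->0: ok.
ab: 1b undefined. 1b->0: ok.
ba: 2a undefined. 2a->0: no, ab/ba meet in 0. 2a->1: ok.
bb: 2b undefined. 2b->0: no, bbba/bba meet in 1. 2b->1: no, ab/bba meet in 0. 2b->2: no, abbb/b meet in 2. Open state 3: 2b->3.
bba: 3a undefined. 3a->0: no, ab/bba meet in 0. 3a->1: ok.
bbb: 3b undefined. 3b->0: no, ab/bbb meet in 0. 3b->1: ok.
All examples now run through 4 states with every (state, symbol) defined. Accept strings end in {0,3}, Reject strings end in {1,2}; accept={0,3}.

states=4 start=0 accept={0,3} delta: 0a->1 0b->2 1a->0 1b->0 2a->1 2b->3 3a->1 3b->1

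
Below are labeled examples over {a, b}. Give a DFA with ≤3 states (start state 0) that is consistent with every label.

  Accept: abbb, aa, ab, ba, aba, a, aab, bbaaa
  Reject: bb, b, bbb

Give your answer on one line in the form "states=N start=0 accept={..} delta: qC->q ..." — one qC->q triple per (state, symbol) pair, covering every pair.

Fold the examples into a partial DFA from state 0: repeatedly fix the first undefined (state, symbol) met by the shortest-then-alphabetical prefix, trying targets in increasing order and rejecting any under which an Accept and a Reject string meet in one state with the same remainder; add a state when all current targets are rejected. Accepting states are where Accept strings end.
a: 0a undefined. 0a->0: no, abbb/bbb meet in 0 with "bbb" left. Open state 1: 0a->1.
b: 0b undefined. 0b->0: ok.
aa: 1a undefined. 1a->0: no, aa/bb meet in 0. 1a->1: ok.
ab: 1b undefined. 1b->0: no, abbb/bb meet in 0. 1b->1: ok.
All examples now run through 2 states with every (state, symbol) defined. Accept strings end in {1}, Reject strings end in {0}; accept={1}.

states=2 start=0 accept={1} delta: 0a->1 0b->0 1a->1 1b->1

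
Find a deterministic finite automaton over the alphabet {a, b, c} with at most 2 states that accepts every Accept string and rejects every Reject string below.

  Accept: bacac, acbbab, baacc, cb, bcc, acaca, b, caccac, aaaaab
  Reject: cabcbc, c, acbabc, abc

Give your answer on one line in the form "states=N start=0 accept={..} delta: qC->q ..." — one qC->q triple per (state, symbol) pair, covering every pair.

states=2 start=0 accept={0} delta: 0a->0 0b->0 0c->1 1a->1 1b->0 1c->0

Fold the examples into a partial DFA from state 0: repeatedly fix the first undefined (state, symbol) met by the shortest-then-alphabetical prefix, trying targets in increasing order and rejecting any under which an Accept and a Reject string meet in one state with the same remainder; add a state when all current targets are rejected. Accepting states are where Accept strings end.
a: 0a undefined. 0a->0: ok.
b: 0b undefined. 0b->0: ok.
c: 0c undefined. 0c->0: no, bacac/cabcbc meet in 0. Open state 1: 0c->1.
ca: 1a undefined. 1a->0: no, bacac/c meet in 1. 1a->1: ok.
cb: 1b undefined. 1b->0: ok.
bcc: 1c undefined. 1c->0: ok.
All examples now run through 2 states with every (state, symbol) defined. Accept strings end in {0}, Reject strings end in {1}; accept={0}.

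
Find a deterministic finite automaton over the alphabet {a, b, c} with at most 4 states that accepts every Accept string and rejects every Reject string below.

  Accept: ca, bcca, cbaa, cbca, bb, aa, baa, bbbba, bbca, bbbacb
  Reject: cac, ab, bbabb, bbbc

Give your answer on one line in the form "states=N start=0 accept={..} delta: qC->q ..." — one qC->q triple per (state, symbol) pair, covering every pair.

Fold the examples into a partial DFA from state 0: repeatedly fix the first undefined (state, symbol) met by the shortest-then-alphabetical prefix, trying targets in increasing order and rejecting any under which an Accept and a Reject string meet in one state with the same remainder; add a state when all current targets are rejected. Accepting states are where Accept strings end.
a: 0a undefined. 0a->0: ok.
b: 0b undefined. 0b->0: no, bb/ab meet in 0. Open state 1: 0b->1.
c: 0c undefined. 0c->0: no, ca/cac meet in 0. 0c->1: ok.
ba: 1a undefined. 1a->0: ok.
bb: 1b undefined. 1b->0: no, ca/bbabb meet in 0. 1b->1: no, bb/cac meet in 1. Open state 2: 1b->2.
bc: 1c undefined. 1c->0: ok.
bba: 2a undefined. 2a->0: no, bb/bbabb meet in 2. 2a->1: ok.
bbb: 2b undefined. 2b->0: no, ca/bbabb meet in 0. 2b->1: no, ca/bbbc meet in 0. 2b->2: no, bb/bbabb meet in 2. Open state 3: 2b->3.
bbc: 2c undefined. 2c->0: ok.
bbba: 3a undefined. 3a->0: ok.
bbbb: 3b undefined. 3b->0: ok.
bbbc: 3c undefined. 3c->0: no, ca/bbbc meet in 0. 3c->1: ok.
All examples now run through 4 states with every (state, symbol) defined. Accept strings end in {0,2}, Reject strings end in {1,3}; accept={0,2}.

states=4 start=0 accept={0,2} delta: 0a->0 0b->1 0c->1 1a->0 1b->2 1c->0 2a->1 2b->3 2c->0 3a->0 3b->0 3c->1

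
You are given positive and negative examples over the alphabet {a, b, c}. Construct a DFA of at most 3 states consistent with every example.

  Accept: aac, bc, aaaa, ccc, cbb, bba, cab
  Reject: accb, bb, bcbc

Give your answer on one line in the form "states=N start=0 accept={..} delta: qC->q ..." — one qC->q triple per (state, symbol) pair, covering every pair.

states=3 start=0 accept={0,1} delta: 0a->0 0b->1 0c->1 1a->0 1b->2 1c->1 2a->0 2b->0 2c->2

Fold the examples into a partial DFA from state 0: repeatedly fix the first undefined (state, symbol) met by the shortest-then-alphabetical prefix, trying targets in increasing order and rejecting any under which an Accept and a Reject string meet in one state with the same remainder; add a state when all current targets are rejected. Accepting states are where Accept strings end.
a: 0a undefined. 0a->0: ok.
b: 0b undefined. 0b->0: no, aaaa/bb meet in 0. Open state 1: 0b->1.
c: 0c undefined. 0c->0: no, cbb/bb meet in 1 with "b" left. 0c->1: ok.
bb: 1b undefined. 1b->0: no, aaaa/bb meet in 0. 1b->1: no, aac/bb meet in 1. Open state 2: 1b->2.
bc: 1c undefined. 1c->0: no, aac/accb meet in 1. 1c->1: ok.
ca: 1a undefined. 1a->0: ok.
bba: 2a undefined. 2a->0: ok.
cbb: 2b undefined. 2b->0: ok.
bcbc: 2c undefined. 2c->0: no, aaaa/bcbc meet in 0. 2c->1: no, aac/bcbc meet in 1. 2c->2: ok.
All examples now run through 3 states with every (state, symbol) defined. Accept strings end in {0,1}, Reject strings end in {2}; accept={0,1}.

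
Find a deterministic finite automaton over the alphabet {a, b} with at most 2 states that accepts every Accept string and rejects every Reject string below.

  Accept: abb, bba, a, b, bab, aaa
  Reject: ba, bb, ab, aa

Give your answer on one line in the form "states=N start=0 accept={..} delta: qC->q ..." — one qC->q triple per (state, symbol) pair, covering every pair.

State merging on the prefix tree: take the shortest (then alphabetical) example prefix whose next move is undefined and point that move at state 0, else 1, else 2, ...; a target is out if some Accept/Reject pair would then sit in one state with the same input left (inseparable). If every existing state is out, open a new one.
a: 0a undefined. 0a->0: no, abb/bb meet in 0 with "bb" left. Open state 1: 0a->1.
b: 0b undefined. 0b->0: no, bba/ba meet in 1. 0b->1: ok.
aa: 1a undefined. 1a->0: ok.
ab: 1b undefined. 1b->0: ok.
All examples now run through 2 states with every (state, symbol) defined. Accept strings end in {1}, Reject strings end in {0}; accept={1}.

states=2 start=0 accept={1} delta: 0a->1 0b->1 1a->0 1b->0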